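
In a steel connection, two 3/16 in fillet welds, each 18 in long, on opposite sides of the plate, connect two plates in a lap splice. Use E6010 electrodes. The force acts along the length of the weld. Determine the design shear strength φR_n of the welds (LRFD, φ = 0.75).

E60XX → F_EXX = 60 ksi.
Effective throat t_e = 0.707 × 0.1875 = 0.1326 in.
Total length L = 36 in; A_we = 0.1326 × 36 = 4.772 in².
F_nw = 0.6 F_EXX = 0.6 × 60 = 36 ksi.
φR_n = 0.75 × 36 × 4.772 = 128.9 kips.

φR_n ≈ 129 kips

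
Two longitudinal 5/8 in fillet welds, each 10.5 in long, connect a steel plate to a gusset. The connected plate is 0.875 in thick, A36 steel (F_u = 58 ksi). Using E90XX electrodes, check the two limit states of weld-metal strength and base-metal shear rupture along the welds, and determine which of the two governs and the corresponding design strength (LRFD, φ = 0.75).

φR_n ≈ 376 kips (weld metal governs)

E90XX → F_EXX = 90 ksi.
t_e = 0.707 × 0.625 = 0.4419 in; L = 21 in.
Weld metal: φR_n = 0.75 × 0.6 × 90 × 0.4419 × 21 = 375.8 kips.
Base metal (shear rupture): φR_n = 0.75 × 0.6 × 58 × 0.875 × 21 = 479.6 kips.
Governing: weld metal.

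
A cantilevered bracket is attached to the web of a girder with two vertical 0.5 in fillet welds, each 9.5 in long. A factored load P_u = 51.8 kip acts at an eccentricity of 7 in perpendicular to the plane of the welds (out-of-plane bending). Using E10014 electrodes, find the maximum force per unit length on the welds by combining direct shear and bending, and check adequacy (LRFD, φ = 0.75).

f_max ≈ 12.4 kip/in; adequate

E100XX → F_EXX = 100 ksi.
L_w = 2 × 9.5 = 19 in; section modulus (unit throat) S = 2 × L²/6 = 30.08 in².
Direct shear f_v = P/L_w = 51.8/19 = 2.726 kip/in.
Moment M = P × e = 51.8 × 7 = 362.6 kip·in; bending f_b = M/S = 12.05 kip/in.
f_max = √(f_v² + f_b²) = √(2.726² + 12.05²) = 12.36 kip/in.
φr_n = 0.75 × 0.6 × 100 × (0.707 × 0.5) = 15.91 kip/in → adequate.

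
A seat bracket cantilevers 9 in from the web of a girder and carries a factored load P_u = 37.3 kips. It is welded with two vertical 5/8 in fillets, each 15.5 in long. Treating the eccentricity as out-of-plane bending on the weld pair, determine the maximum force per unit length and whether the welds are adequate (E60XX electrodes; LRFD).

f_max ≈ 4.36 kip/in; adequate

E60XX → F_EXX = 60 ksi.
L_w = 2 × 15.5 = 31 in; section modulus (unit throat) S = 2 × L²/6 = 80.08 in².
Direct shear f_v = P/L_w = 37.3/31 = 1.203 kip/in.
Moment M = P × e = 37.3 × 9 = 335.7 kip·in; bending f_b = M/S = 4.192 kip/in.
f_max = √(f_v² + f_b²) = √(1.203² + 4.192²) = 4.361 kip/in.
φr_n = 0.75 × 0.6 × 60 × (0.707 × 0.625) = 11.93 kip/in → adequate.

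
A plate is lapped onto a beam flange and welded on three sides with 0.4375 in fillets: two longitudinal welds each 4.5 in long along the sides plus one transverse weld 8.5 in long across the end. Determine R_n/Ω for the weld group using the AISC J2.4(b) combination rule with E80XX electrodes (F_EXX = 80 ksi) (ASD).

R_n/Ω ≈ 151 kip

t_e = 0.707 × 0.4375 = 0.3093 in.
R_nwl = 0.6 × 80 × 0.3093 × 9 = 133.6 kip (longitudinal, 2 welds).
R_nwt = 0.6 × 80 × 0.3093 × 8.5 = 126.2 kip (transverse, base value).
(i) R_nwl + R_nwt = 259.8 kip; (ii) 0.85 R_nwl + 1.5 R_nwt = 302.9 kip.
R_n = max = 302.9 kip [governs: (ii)]; R_n/Ω = 151.4 kip.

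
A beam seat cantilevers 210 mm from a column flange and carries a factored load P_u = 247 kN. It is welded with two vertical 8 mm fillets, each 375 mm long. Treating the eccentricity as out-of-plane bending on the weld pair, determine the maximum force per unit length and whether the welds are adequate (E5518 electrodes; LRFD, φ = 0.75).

f_max ≈ 1150 N/mm; adequate

E55XX → F_EXX = 550 MPa.
L_w = 2 × 375 = 750 mm; section modulus (unit throat) S = 2 × L²/6 = 46880 mm².
Direct shear f_v = P/L_w = 247×10³/750 = 329.3 N/mm.
Moment M = P × e = 247×10³ × 210 = 51870000 N·mm; bending f_b = M/S = 1107 N/mm.
f_max = √(f_v² + f_b²) = √(329.3² + 1107²) = 1155 N/mm.
φr_n = 0.75 × 0.6 × 550 × (0.707 × 8) = 1400 N/mm → adequate.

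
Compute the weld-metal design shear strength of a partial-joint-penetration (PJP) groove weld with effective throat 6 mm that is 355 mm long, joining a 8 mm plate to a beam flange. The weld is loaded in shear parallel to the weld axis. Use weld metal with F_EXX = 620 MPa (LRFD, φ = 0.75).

φR_n ≈ 594 kN

Effective throat (given) t_e = 6 mm.
A_we = 6 × 355 = 2130 mm².
F_nw = 0.6 F_EXX = 372 MPa.
φR_n = 0.75 × 372 × 2130 × 10⁻³ = 594.3 kN.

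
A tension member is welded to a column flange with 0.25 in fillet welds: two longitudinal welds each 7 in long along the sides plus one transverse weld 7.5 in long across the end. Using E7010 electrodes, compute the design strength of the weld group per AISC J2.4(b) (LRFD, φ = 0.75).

E70XX → F_EXX = 70 ksi.
t_e = 0.707 × 0.25 = 0.1767 in.
R_nwl = 0.6 × 70 × 0.1767 × 14 = 103.9 kips (longitudinal, 2 welds).
R_nwt = 0.6 × 70 × 0.1767 × 7.5 = 55.68 kips (transverse, base value).
(i) R_nwl + R_nwt = 159.6 kips; (ii) 0.85 R_nwl + 1.5 R_nwt = 171.9 kips.
R_n = max = 171.9 kips [governs: (ii)]; φR_n = 128.9 kips.

φR_n ≈ 129 kips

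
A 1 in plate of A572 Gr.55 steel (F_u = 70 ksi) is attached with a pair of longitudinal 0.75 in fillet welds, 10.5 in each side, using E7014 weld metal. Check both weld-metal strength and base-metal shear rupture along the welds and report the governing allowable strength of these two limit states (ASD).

R_n/Ω ≈ 234 kips (weld metal governs)

E70XX → F_EXX = 70 ksi.
t_e = 0.707 × 0.75 = 0.5302 in; L = 21 in.
Weld metal: R_n/Ω = (1/2.0) × 0.6 × 70 × 0.5302 × 21 = 233.8 kips.
Base metal (shear rupture): R_n/Ω = (1/2.0) × 0.6 × 70 × 1 × 21 = 441 kips.
Governing: weld metal.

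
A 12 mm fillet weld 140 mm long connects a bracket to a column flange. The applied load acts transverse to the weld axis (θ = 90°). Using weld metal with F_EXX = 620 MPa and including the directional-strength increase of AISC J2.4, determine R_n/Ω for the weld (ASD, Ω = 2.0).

t_e = 0.707 × 12 = 8.484 mm; A_we = 8.484 × 140 = 1188 mm².
Directional factor: 1.0 + 0.5 sin^1.5(90°) = 1.5.
F_nw = 0.6 × 620 × 1.5 = 558 MPa.
R_n/Ω = (558 × 1188) / 2.0 × 10⁻³ = 331.4 kN.

R_n/Ω ≈ 331 kN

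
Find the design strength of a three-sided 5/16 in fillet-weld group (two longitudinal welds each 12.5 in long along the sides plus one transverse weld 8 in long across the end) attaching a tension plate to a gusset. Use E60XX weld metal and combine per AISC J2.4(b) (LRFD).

E60XX → F_EXX = 60 ksi.
t_e = 0.707 × 0.3125 = 0.2209 in.
R_nwl = 0.6 × 60 × 0.2209 × 25 = 198.8 kip (longitudinal, 2 welds).
R_nwt = 0.6 × 60 × 0.2209 × 8 = 63.63 kip (transverse, base value).
(i) R_nwl + R_nwt = 262.5 kip; (ii) 0.85 R_nwl + 1.5 R_nwt = 264.5 kip.
R_n = max = 264.5 kip [governs: (ii)]; φR_n = 198.3 kip.

φR_n ≈ 198 kip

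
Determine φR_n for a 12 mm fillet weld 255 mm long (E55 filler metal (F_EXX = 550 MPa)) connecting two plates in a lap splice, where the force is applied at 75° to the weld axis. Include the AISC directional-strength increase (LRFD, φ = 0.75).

φR_n ≈ 790 kN

t_e = 0.707 × 12 = 8.484 mm; A_we = 8.484 × 255 = 2163 mm².
Directional factor: 1.0 + 0.5 sin^1.5(75°) = 1.475.
F_nw = 0.6 × 550 × 1.475 = 486.6 MPa.
φR_n = 0.75 × 486.6 × 2163 × 10⁻³ = 789.6 kN.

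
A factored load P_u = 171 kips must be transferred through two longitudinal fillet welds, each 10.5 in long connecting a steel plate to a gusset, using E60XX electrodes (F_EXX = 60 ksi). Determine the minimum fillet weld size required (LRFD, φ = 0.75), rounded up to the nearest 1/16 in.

Total weld length L = 21 in.
Required throat t_e = P_u / (φ × 0.6 F_EXX × L) = 171 / (0.75 × 0.6 × 60 × 21) = 0.3016 in.
Required leg w = t_e / 0.707 = 0.4266 in → use 7/16 in.

w = 7/16 in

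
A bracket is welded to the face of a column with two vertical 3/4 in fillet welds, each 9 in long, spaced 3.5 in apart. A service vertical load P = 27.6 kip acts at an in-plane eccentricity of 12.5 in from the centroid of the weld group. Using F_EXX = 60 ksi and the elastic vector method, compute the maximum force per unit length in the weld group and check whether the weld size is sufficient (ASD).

Total weld length L_w = 18 in. Treat welds as unit-width lines.
Polar moment about centroid: J = 2[d³/12 + d(b/2)²] = 2[9³/12 + 9×1.75²] = 176.6 in³.
Direct shear f_v = P/L_w = 27.6 / 18 = 1.533 kip/in (vertical).
Torsion M = P·e = 27.6 × 12.5 = 345 kip·in.
Critical point at (x, y) = (1.75, 4.5) from centroid. f_tx = M·y/J = 8.79 kip/in; f_ty = M·x/J = 3.418 kip/in.
Resultant f_max = √[f_tx² + (f_v + f_ty)²] = √[8.79² + (1.533 + 3.418)²] = 10.09 kip/in.
Capacity per unit length: r_n/Ω = (1/2.0) × 0.6 × 60 × (0.707 × 0.75) = 9.544 kip/in.
10.09 > 9.544 → NOT adequate.

f_max ≈ 10.1 kip/in; NOT adequate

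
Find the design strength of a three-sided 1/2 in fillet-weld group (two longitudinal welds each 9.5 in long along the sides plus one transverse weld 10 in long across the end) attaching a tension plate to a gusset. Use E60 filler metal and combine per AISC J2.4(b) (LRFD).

E60XX → F_EXX = 60 ksi.
t_e = 0.707 × 0.5 = 0.3535 in.
R_nwl = 0.6 × 60 × 0.3535 × 19 = 241.8 kips (longitudinal, 2 welds).
R_nwt = 0.6 × 60 × 0.3535 × 10 = 127.3 kips (transverse, base value).
(i) R_nwl + R_nwt = 369.1 kips; (ii) 0.85 R_nwl + 1.5 R_nwt = 396.4 kips.
R_n = max = 396.4 kips [governs: (ii)]; φR_n = 297.3 kips.

φR_n ≈ 297 kips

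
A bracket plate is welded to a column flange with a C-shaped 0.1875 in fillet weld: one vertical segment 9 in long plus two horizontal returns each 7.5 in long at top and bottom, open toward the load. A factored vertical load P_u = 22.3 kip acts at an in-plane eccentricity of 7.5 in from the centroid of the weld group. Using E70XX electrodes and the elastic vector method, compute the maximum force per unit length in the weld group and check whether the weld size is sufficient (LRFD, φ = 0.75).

E70XX → F_EXX = 70 ksi.
Total weld length L_w = 24 in. Treat welds as unit-width lines.
Centroid: x̄ = 2×7.5×3.75 / 24 = 2.344 in from the vertical weld.
Polar moment about centroid: J = I_x + I_y = [9³/12 + 2×7.5×4.5²] + [9×2.344² + 2(7.5³/12 + 7.5×1.406²)] = 513.9 in³.
Direct shear f_v = P/L_w = 22.3 / 24 = 0.9292 kip/in (vertical).
Torsion M = P·e = 22.3 × 7.5 = 167.25 kip·in.
Critical point at (x, y) = (5.156, 4.5) from centroid. f_tx = M·y/J = 1.464 kip/in; f_ty = M·x/J = 1.678 kip/in.
Resultant f_max = √[f_tx² + (f_v + f_ty)²] = √[1.464² + (0.9292 + 1.678)²] = 2.99 kip/in.
Capacity per unit length: φr_n = 0.75 × 0.6 × 70 × (0.707 × 0.1875) = 4.176 kip/in.
2.99 ≤ 4.176 → adequate.

f_max ≈ 2.99 kip/in; adequate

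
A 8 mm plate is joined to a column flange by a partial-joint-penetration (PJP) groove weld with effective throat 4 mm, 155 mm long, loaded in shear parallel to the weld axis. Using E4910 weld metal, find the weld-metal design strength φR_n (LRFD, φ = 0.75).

φR_n ≈ 137 kN

E49XX → F_EXX = 490 MPa.
Effective throat (given) t_e = 4 mm.
A_we = 4 × 155 = 620 mm².
F_nw = 0.6 F_EXX = 294 MPa.
φR_n = 0.75 × 294 × 620 × 10⁻³ = 136.7 kN.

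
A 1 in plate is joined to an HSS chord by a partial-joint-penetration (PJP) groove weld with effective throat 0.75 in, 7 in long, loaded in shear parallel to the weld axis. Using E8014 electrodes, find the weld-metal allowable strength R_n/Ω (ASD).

R_n/Ω ≈ 126 kips

E80XX → F_EXX = 80 ksi.
Effective throat (given) t_e = 0.75 in.
A_we = 0.75 × 7 = 5.25 in².
F_nw = 0.6 F_EXX = 48 ksi.
R_n/Ω = (48 × 5.25) / 2.0 = 126 kips.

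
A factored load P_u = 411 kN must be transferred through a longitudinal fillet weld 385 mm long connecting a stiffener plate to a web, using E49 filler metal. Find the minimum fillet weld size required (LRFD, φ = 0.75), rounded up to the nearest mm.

w = 7 mm

E49XX → F_EXX = 490 MPa.
Total weld length L = 385 mm.
Required throat t_e = P_u / (φ × 0.6 F_EXX × L) = 411 / (0.75 × 0.6 × 490 × 385 × 10⁻³) = 4.841 mm.
Required leg w = t_e / 0.707 = 6.848 mm → use 7 mm.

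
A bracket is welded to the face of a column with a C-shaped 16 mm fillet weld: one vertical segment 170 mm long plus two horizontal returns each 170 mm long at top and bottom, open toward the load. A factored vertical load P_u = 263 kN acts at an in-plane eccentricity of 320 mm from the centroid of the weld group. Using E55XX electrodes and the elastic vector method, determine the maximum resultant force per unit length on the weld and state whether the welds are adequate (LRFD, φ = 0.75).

E55XX → F_EXX = 550 MPa.
Total weld length L_w = 510 mm. Treat welds as unit-width lines.
Centroid: x̄ = 2×170×85 / 510 = 56.67 mm from the vertical weld.
Polar moment about centroid: J = I_x + I_y = [170³/12 + 2×170×85²] + [170×56.67² + 2(170³/12 + 170×28.33²)] = 4504000 mm³.
Direct shear f_v = P/L_w = 263×10³ / 510 = 515.7 N/mm (vertical).
Torsion M = P·e = 263×10³ × 320 = 84160000 N·mm.
Critical point at (x, y) = (113.3, 85) from centroid. f_tx = M·y/J = 1588 N/mm; f_ty = M·x/J = 2118 N/mm.
Resultant f_max = √[f_tx² + (f_v + f_ty)²] = √[1588² + (515.7 + 2118)²] = 3076 N/mm.
Capacity per unit length: φr_n = 0.75 × 0.6 × 550 × (0.707 × 16) = 2800 N/mm.
3076 > 2800 → NOT adequate.

f_max ≈ 3080 N/mm; NOT adequate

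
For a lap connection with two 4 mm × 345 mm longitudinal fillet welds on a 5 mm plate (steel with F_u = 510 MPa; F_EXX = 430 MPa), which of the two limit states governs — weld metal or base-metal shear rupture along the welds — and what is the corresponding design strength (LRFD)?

t_e = 0.707 × 4 = 2.828 mm; L = 690 mm.
Weld metal: φR_n = 0.75 × 0.6 × 430 × 2.828 × 690 × 10⁻³ = 377.6 kN.
Base metal (shear rupture): φR_n = 0.75 × 0.6 × 510 × 5 × 690 × 10⁻³ = 791.8 kN.
Governing: weld metal.

φR_n ≈ 378 kN (weld metal governs)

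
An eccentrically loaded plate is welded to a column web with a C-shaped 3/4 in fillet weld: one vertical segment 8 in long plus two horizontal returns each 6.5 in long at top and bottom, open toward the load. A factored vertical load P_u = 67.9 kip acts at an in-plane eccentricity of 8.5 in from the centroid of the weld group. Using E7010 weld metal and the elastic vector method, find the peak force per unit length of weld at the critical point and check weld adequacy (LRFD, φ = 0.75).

E70XX → F_EXX = 70 ksi.
Total weld length L_w = 21 in. Treat welds as unit-width lines.
Centroid: x̄ = 2×6.5×3.25 / 21 = 2.012 in from the vertical weld.
Polar moment about centroid: J = I_x + I_y = [8³/12 + 2×6.5×4²] + [8×2.012² + 2(6.5³/12 + 6.5×1.238²)] = 348.7 in³.
Direct shear f_v = P/L_w = 67.9 / 21 = 3.233 kip/in (vertical).
Torsion M = P·e = 67.9 × 8.5 = 577.15 kip·in.
Critical point at (x, y) = (4.488, 4) from centroid. f_tx = M·y/J = 6.62 kip/in; f_ty = M·x/J = 7.427 kip/in.
Resultant f_max = √[f_tx² + (f_v + f_ty)²] = √[6.62² + (3.233 + 7.427)²] = 12.55 kip/in.
Capacity per unit length: φr_n = 0.75 × 0.6 × 70 × (0.707 × 0.75) = 16.7 kip/in.
12.55 ≤ 16.7 → adequate.

f_max ≈ 12.5 kip/in; adequate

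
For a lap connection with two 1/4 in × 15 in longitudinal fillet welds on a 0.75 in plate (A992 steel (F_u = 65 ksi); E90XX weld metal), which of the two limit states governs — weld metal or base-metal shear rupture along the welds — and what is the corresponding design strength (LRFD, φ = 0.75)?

φR_n ≈ 215 kips (weld metal governs)

E90XX → F_EXX = 90 ksi.
t_e = 0.707 × 0.25 = 0.1767 in; L = 30 in.
Weld metal: φR_n = 0.75 × 0.6 × 90 × 0.1767 × 30 = 214.8 kips.
Base metal (shear rupture): φR_n = 0.75 × 0.6 × 65 × 0.75 × 30 = 658.1 kips.
Governing: weld metal.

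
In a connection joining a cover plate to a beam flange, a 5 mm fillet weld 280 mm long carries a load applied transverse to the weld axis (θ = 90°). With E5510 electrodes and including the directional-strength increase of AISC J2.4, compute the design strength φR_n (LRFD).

E55XX → F_EXX = 550 MPa.
t_e = 0.707 × 5 = 3.535 mm; A_we = 3.535 × 280 = 989.8 mm².
Directional factor: 1.0 + 0.5 sin^1.5(90°) = 1.5.
F_nw = 0.6 × 550 × 1.5 = 495 MPa.
φR_n = 0.75 × 495 × 989.8 × 10⁻³ = 367.5 kN.

φR_n ≈ 367 kN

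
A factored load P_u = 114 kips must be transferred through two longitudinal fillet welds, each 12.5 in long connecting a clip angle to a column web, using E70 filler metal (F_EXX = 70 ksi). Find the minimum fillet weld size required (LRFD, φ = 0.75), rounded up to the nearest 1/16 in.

Total weld length L = 25 in.
Required throat t_e = P_u / (φ × 0.6 F_EXX × L) = 114 / (0.75 × 0.6 × 70 × 25) = 0.1448 in.
Required leg w = t_e / 0.707 = 0.2048 in → use 1/4 in.

w = 1/4 in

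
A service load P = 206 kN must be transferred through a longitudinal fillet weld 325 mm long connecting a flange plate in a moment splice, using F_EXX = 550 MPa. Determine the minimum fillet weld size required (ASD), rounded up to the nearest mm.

w = 6 mm

Total weld length L = 325 mm.
Required throat t_e = P × Ω / (0.6 F_EXX × L) = 206 × 2.0 / (0.6 × 550 × 325 × 10⁻³) = 3.841 mm.
Required leg w = t_e / 0.707 = 5.434 mm → use 6 mm.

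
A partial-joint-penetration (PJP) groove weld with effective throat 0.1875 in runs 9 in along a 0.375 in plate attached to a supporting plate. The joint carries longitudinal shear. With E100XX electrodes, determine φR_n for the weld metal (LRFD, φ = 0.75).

E100XX → F_EXX = 100 ksi.
Effective throat (given) t_e = 0.1875 in.
A_we = 0.1875 × 9 = 1.688 in².
F_nw = 0.6 F_EXX = 60 ksi.
φR_n = 0.75 × 60 × 1.688 = 75.94 kips.

φR_n ≈ 75.9 kips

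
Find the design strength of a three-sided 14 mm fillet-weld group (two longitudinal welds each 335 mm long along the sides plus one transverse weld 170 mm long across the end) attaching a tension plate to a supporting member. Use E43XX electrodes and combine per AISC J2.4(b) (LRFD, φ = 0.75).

E43XX → F_EXX = 430 MPa.
t_e = 0.707 × 14 = 9.898 mm.
R_nwl = 0.6 × 430 × 9.898 × 670 × 10⁻³ = 1711 kN (longitudinal, 2 welds).
R_nwt = 0.6 × 430 × 9.898 × 170 × 10⁻³ = 434.1 kN (transverse, base value).
(i) R_nwl + R_nwt = 2145 kN; (ii) 0.85 R_nwl + 1.5 R_nwt = 2106 kN.
R_n = max = 2145 kN [governs: (i)]; φR_n = 1609 kN.

φR_n ≈ 1610 kN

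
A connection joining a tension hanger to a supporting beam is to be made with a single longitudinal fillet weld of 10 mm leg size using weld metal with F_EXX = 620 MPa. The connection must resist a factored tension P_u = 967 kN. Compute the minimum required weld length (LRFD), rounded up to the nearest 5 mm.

L = 495 mm

Throat t_e = 0.707 × 10 = 7.07 mm.
φr_n = 0.75 × 0.6 × 620 × 7.07 × 10⁻³ = 1.973 kN/mm.
L_req = P_u / φr_n = 967 / 1.973 = 490.2 mm total.
Round up → use L = 495 mm.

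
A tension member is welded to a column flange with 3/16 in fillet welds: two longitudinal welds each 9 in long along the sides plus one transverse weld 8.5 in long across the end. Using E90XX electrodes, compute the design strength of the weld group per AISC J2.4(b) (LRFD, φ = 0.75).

E90XX → F_EXX = 90 ksi.
t_e = 0.707 × 0.1875 = 0.1326 in.
R_nwl = 0.6 × 90 × 0.1326 × 18 = 128.9 kip (longitudinal, 2 welds).
R_nwt = 0.6 × 90 × 0.1326 × 8.5 = 60.85 kip (transverse, base value).
(i) R_nwl + R_nwt = 189.7 kip; (ii) 0.85 R_nwl + 1.5 R_nwt = 200.8 kip.
R_n = max = 200.8 kip [governs: (ii)]; φR_n = 150.6 kip.

φR_n ≈ 151 kip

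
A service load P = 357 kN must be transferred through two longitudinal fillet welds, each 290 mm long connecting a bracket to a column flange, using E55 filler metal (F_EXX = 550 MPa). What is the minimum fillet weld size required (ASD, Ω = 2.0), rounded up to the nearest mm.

w = 6 mm

Total weld length L = 580 mm.
Required throat t_e = P × Ω / (0.6 F_EXX × L) = 357 × 2.0 / (0.6 × 550 × 580 × 10⁻³) = 3.73 mm.
Required leg w = t_e / 0.707 = 5.276 mm → use 6 mm.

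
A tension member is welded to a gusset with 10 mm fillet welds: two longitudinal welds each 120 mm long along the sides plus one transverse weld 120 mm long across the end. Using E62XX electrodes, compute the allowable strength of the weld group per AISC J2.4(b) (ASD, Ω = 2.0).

R_n/Ω ≈ 505 kN

E62XX → F_EXX = 620 MPa.
t_e = 0.707 × 10 = 7.07 mm.
R_nwl = 0.6 × 620 × 7.07 × 240 × 10⁻³ = 631.2 kN (longitudinal, 2 welds).
R_nwt = 0.6 × 620 × 7.07 × 120 × 10⁻³ = 315.6 kN (transverse, base value).
(i) R_nwl + R_nwt = 946.8 kN; (ii) 0.85 R_nwl + 1.5 R_nwt = 1010 kN.
R_n = max = 1010 kN [governs: (ii)]; R_n/Ω = 505 kN.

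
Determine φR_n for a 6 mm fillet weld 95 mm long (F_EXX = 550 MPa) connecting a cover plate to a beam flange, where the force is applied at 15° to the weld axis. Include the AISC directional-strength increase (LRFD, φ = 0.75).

t_e = 0.707 × 6 = 4.242 mm; A_we = 4.242 × 95 = 403 mm².
Directional factor: 1.0 + 0.5 sin^1.5(15°) = 1.066.
F_nw = 0.6 × 550 × 1.066 = 351.7 MPa.
φR_n = 0.75 × 351.7 × 403 × 10⁻³ = 106.3 kN.

φR_n ≈ 106 kN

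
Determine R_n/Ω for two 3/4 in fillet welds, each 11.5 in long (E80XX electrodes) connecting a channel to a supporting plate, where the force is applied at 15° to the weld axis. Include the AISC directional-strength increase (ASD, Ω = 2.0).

R_n/Ω ≈ 312 kip

E80XX → F_EXX = 80 ksi.
t_e = 0.707 × 0.75 = 0.5302 in; A_we = 0.5302 × 23 = 12.2 in².
Directional factor: 1.0 + 0.5 sin^1.5(15°) = 1.066.
F_nw = 0.6 × 80 × 1.066 = 51.16 ksi.
R_n/Ω = (51.16 × 12.2) / 2.0 = 312 kip.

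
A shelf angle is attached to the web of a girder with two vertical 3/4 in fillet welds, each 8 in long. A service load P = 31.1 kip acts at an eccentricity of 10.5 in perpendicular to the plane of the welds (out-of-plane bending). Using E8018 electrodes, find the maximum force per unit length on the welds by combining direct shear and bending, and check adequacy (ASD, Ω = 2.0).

f_max ≈ 15.4 kip/in; NOT adequate

E80XX → F_EXX = 80 ksi.
L_w = 2 × 8 = 16 in; section modulus (unit throat) S = 2 × L²/6 = 21.33 in².
Direct shear f_v = P/L_w = 31.1/16 = 1.944 kip/in.
Moment M = P × e = 31.1 × 10.5 = 326.55 kip·in; bending f_b = M/S = 15.31 kip/in.
f_max = √(f_v² + f_b²) = √(1.944² + 15.31²) = 15.43 kip/in.
r_n/Ω = (1/2.0) × 0.6 × 80 × (0.707 × 0.75) = 12.73 kip/in → NOT adequate.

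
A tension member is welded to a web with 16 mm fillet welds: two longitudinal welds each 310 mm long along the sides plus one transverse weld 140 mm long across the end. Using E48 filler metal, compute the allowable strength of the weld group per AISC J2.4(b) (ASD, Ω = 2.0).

E48XX → F_EXX = 480 MPa.
t_e = 0.707 × 16 = 11.31 mm.
R_nwl = 0.6 × 480 × 11.31 × 620 × 10⁻³ = 2020 kN (longitudinal, 2 welds).
R_nwt = 0.6 × 480 × 11.31 × 140 × 10⁻³ = 456.1 kN (transverse, base value).
(i) R_nwl + R_nwt = 2476 kN; (ii) 0.85 R_nwl + 1.5 R_nwt = 2401 kN.
R_n = max = 2476 kN [governs: (i)]; R_n/Ω = 1238 kN.

R_n/Ω ≈ 1240 kN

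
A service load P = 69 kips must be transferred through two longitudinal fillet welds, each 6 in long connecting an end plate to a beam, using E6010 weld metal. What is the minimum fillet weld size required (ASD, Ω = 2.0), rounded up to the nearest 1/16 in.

w = 1/2 in

E60XX → F_EXX = 60 ksi.
Total weld length L = 12 in.
Required throat t_e = P × Ω / (0.6 F_EXX × L) = 69 × 2.0 / (0.6 × 60 × 12) = 0.3194 in.
Required leg w = t_e / 0.707 = 0.4518 in → use 1/2 in.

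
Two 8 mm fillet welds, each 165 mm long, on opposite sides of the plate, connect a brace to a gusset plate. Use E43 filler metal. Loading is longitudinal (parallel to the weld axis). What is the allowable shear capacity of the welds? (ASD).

E43XX → F_EXX = 430 MPa.
Effective throat t_e = 0.707 × 8 = 5.656 mm.
Total length L = 330 mm; A_we = 5.656 × 330 = 1866 mm².
F_nw = 0.6 F_EXX = 0.6 × 430 = 258 MPa.
R_n = 258 × 1866 × 10⁻³ = 481.6 kN; R_n/Ω = 481.6/2.0 = 240.8 kN.

R_n/Ω ≈ 241 kN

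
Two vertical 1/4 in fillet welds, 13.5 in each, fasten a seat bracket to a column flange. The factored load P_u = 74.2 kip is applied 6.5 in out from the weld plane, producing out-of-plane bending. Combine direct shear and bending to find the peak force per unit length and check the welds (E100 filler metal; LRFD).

f_max ≈ 8.4 kip/in; NOT adequate

E100XX → F_EXX = 100 ksi.
L_w = 2 × 13.5 = 27 in; section modulus (unit throat) S = 2 × L²/6 = 60.75 in².
Direct shear f_v = P/L_w = 74.2/27 = 2.748 kip/in.
Moment M = P × e = 74.2 × 6.5 = 482.3 kip·in; bending f_b = M/S = 7.939 kip/in.
f_max = √(f_v² + f_b²) = √(2.748² + 7.939²) = 8.401 kip/in.
φr_n = 0.75 × 0.6 × 100 × (0.707 × 0.25) = 7.954 kip/in → NOT adequate.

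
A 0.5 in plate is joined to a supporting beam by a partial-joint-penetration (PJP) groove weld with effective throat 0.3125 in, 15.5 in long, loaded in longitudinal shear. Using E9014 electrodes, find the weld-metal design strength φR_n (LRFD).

E90XX → F_EXX = 90 ksi.
Effective throat (given) t_e = 0.3125 in.
A_we = 0.3125 × 15.5 = 4.844 in².
F_nw = 0.6 F_EXX = 54 ksi.
φR_n = 0.75 × 54 × 4.844 = 196.2 kip.

φR_n ≈ 196 kip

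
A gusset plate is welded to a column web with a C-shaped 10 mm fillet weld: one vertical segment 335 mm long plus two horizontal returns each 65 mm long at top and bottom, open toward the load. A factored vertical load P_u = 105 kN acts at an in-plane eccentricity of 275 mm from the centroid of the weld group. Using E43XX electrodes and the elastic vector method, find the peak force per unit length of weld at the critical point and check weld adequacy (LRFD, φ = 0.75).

E43XX → F_EXX = 430 MPa.
Total weld length L_w = 465 mm. Treat welds as unit-width lines.
Centroid: x̄ = 2×65×32.5 / 465 = 9.086 mm from the vertical weld.
Polar moment about centroid: J = I_x + I_y = [335³/12 + 2×65×167.5²] + [335×9.086² + 2(65³/12 + 65×23.41²)] = 6925000 mm³.
Direct shear f_v = P/L_w = 105×10³ / 465 = 225.8 N/mm (vertical).
Torsion M = P·e = 105×10³ × 275 = 28875000 N·mm.
Critical point at (x, y) = (55.91, 167.5) from centroid. f_tx = M·y/J = 698.4 N/mm; f_ty = M·x/J = 233.1 N/mm.
Resultant f_max = √[f_tx² + (f_v + f_ty)²] = √[698.4² + (225.8 + 233.1)²] = 835.7 N/mm.
Capacity per unit length: φr_n = 0.75 × 0.6 × 430 × (0.707 × 10) = 1368 N/mm.
835.7 ≤ 1368 → adequate.

f_max ≈ 836 N/mm; adequate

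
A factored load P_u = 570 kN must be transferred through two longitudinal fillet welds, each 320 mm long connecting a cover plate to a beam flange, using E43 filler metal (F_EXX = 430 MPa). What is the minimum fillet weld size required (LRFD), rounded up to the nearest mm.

w = 7 mm

Total weld length L = 640 mm.
Required throat t_e = P_u / (φ × 0.6 F_EXX × L) = 570 / (0.75 × 0.6 × 430 × 640 × 10⁻³) = 4.603 mm.
Required leg w = t_e / 0.707 = 6.51 mm → use 7 mm.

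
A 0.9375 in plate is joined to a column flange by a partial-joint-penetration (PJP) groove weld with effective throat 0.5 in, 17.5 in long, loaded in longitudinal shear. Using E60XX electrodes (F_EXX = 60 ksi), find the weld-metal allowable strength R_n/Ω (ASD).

R_n/Ω ≈ 158 kip

Effective throat (given) t_e = 0.5 in.
A_we = 0.5 × 17.5 = 8.75 in².
F_nw = 0.6 F_EXX = 36 ksi.
R_n/Ω = (36 × 8.75) / 2.0 = 157.5 kip.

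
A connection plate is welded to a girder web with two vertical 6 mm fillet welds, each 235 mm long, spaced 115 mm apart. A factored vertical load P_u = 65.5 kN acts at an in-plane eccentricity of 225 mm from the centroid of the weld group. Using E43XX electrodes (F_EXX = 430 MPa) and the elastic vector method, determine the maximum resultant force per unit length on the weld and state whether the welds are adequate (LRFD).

f_max ≈ 593 N/mm; adequate

Total weld length L_w = 470 mm. Treat welds as unit-width lines.
Polar moment about centroid: J = 2[d³/12 + d(b/2)²] = 2[235³/12 + 235×57.5²] = 3717000 mm³.
Direct shear f_v = P/L_w = 65.5×10³ / 470 = 139.4 N/mm (vertical).
Torsion M = P·e = 65.5×10³ × 225 = 14738000 N·mm.
Critical point at (x, y) = (57.5, 117.5) from centroid. f_tx = M·y/J = 465.9 N/mm; f_ty = M·x/J = 228 N/mm.
Resultant f_max = √[f_tx² + (f_v + f_ty)²] = √[465.9² + (139.4 + 228)²] = 593.3 N/mm.
Capacity per unit length: φr_n = 0.75 × 0.6 × 430 × (0.707 × 6) = 820.8 N/mm.
593.3 ≤ 820.8 → adequate.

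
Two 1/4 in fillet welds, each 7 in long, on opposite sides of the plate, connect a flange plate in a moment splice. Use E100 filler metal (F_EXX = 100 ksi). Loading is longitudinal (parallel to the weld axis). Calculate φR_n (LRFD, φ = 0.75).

Effective throat t_e = 0.707 × 0.25 = 0.1767 in.
Total length L = 14 in; A_we = 0.1767 × 14 = 2.474 in².
F_nw = 0.6 F_EXX = 0.6 × 100 = 60 ksi.
φR_n = 0.75 × 60 × 2.474 = 111.4 kip.

φR_n ≈ 111 kip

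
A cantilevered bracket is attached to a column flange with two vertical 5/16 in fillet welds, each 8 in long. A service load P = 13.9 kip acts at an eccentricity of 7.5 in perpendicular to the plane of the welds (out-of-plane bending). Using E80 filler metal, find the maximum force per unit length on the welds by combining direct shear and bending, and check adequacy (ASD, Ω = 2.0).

f_max ≈ 4.96 kip/in; adequate

E80XX → F_EXX = 80 ksi.
L_w = 2 × 8 = 16 in; section modulus (unit throat) S = 2 × L²/6 = 21.33 in².
Direct shear f_v = P/L_w = 13.9/16 = 0.8688 kip/in.
Moment M = P × e = 13.9 × 7.5 = 104.25 kip·in; bending f_b = M/S = 4.887 kip/in.
f_max = √(f_v² + f_b²) = √(0.8688² + 4.887²) = 4.963 kip/in.
r_n/Ω = (1/2.0) × 0.6 × 80 × (0.707 × 0.3125) = 5.302 kip/in → adequate.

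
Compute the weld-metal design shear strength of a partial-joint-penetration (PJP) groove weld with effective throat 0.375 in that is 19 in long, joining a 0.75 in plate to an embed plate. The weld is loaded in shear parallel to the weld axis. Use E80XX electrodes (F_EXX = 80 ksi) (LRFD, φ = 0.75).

Effective throat (given) t_e = 0.375 in.
A_we = 0.375 × 19 = 7.125 in².
F_nw = 0.6 F_EXX = 48 ksi.
φR_n = 0.75 × 48 × 7.125 = 256.5 kips.

φR_n ≈ 256 kips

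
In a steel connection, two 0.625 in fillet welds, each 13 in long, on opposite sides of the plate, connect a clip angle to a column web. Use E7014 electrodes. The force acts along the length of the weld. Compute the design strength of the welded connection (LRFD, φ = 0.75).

φR_n ≈ 362 kips

E70XX → F_EXX = 70 ksi.
Effective throat t_e = 0.707 × 0.625 = 0.4419 in.
Total length L = 26 in; A_we = 0.4419 × 26 = 11.49 in².
F_nw = 0.6 F_EXX = 0.6 × 70 = 42 ksi.
φR_n = 0.75 × 42 × 11.49 = 361.9 kips.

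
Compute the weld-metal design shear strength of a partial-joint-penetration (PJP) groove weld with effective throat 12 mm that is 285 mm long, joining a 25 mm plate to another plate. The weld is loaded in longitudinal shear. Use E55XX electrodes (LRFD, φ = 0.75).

E55XX → F_EXX = 550 MPa.
Effective throat (given) t_e = 12 mm.
A_we = 12 × 285 = 3420 mm².
F_nw = 0.6 F_EXX = 330 MPa.
φR_n = 0.75 × 330 × 3420 × 10⁻³ = 846.5 kN.

φR_n ≈ 846 kN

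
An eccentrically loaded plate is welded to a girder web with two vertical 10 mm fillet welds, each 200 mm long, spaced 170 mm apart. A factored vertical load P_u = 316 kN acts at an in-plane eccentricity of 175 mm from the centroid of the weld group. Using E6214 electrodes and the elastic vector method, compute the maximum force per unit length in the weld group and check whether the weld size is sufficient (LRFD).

E62XX → F_EXX = 620 MPa.
Total weld length L_w = 400 mm. Treat welds as unit-width lines.
Polar moment about centroid: J = 2[d³/12 + d(b/2)²] = 2[200³/12 + 200×85²] = 4223000 mm³.
Direct shear f_v = P/L_w = 316×10³ / 400 = 790 N/mm (vertical).
Torsion M = P·e = 316×10³ × 175 = 55300000 N·mm.
Critical point at (x, y) = (85, 100) from centroid. f_tx = M·y/J = 1309 N/mm; f_ty = M·x/J = 1113 N/mm.
Resultant f_max = √[f_tx² + (f_v + f_ty)²] = √[1309² + (790 + 1113)²] = 2310 N/mm.
Capacity per unit length: φr_n = 0.75 × 0.6 × 620 × (0.707 × 10) = 1973 N/mm.
2310 > 1973 → NOT adequate.

f_max ≈ 2310 N/mm; NOT adequate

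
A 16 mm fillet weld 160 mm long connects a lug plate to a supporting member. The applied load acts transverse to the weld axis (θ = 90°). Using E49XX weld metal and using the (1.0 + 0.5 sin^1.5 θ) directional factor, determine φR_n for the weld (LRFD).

φR_n ≈ 599 kN

E49XX → F_EXX = 490 MPa.
t_e = 0.707 × 16 = 11.31 mm; A_we = 11.31 × 160 = 1810 mm².
Directional factor: 1.0 + 0.5 sin^1.5(90°) = 1.5.
F_nw = 0.6 × 490 × 1.5 = 441 MPa.
φR_n = 0.75 × 441 × 1810 × 10⁻³ = 598.6 kN.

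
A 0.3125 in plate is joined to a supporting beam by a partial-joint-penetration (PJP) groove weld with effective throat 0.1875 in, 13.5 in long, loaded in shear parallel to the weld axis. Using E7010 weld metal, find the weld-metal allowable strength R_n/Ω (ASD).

E70XX → F_EXX = 70 ksi.
Effective throat (given) t_e = 0.1875 in.
A_we = 0.1875 × 13.5 = 2.531 in².
F_nw = 0.6 F_EXX = 42 ksi.
R_n/Ω = (42 × 2.531) / 2.0 = 53.16 kips.

R_n/Ω ≈ 53.2 kips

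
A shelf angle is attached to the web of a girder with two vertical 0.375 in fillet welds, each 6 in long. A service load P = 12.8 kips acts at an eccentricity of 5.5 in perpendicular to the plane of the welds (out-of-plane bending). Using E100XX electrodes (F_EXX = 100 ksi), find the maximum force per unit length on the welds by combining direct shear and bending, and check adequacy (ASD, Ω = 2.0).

f_max ≈ 5.96 kip/in; adequate

L_w = 2 × 6 = 12 in; section modulus (unit throat) S = 2 × L²/6 = 12 in².
Direct shear f_v = P/L_w = 12.8/12 = 1.067 kip/in.
Moment M = P × e = 12.8 × 5.5 = 70.4 kip·in; bending f_b = M/S = 5.867 kip/in.
f_max = √(f_v² + f_b²) = √(1.067² + 5.867²) = 5.963 kip/in.
r_n/Ω = (1/2.0) × 0.6 × 100 × (0.707 × 0.375) = 7.954 kip/in → adequate.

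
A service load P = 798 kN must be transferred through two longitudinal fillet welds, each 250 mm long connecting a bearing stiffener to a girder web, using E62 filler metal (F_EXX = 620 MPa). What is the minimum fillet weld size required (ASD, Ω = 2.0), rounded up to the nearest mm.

w = 13 mm

Total weld length L = 500 mm.
Required throat t_e = P × Ω / (0.6 F_EXX × L) = 798 × 2.0 / (0.6 × 620 × 500 × 10⁻³) = 8.581 mm.
Required leg w = t_e / 0.707 = 12.14 mm → use 13 mm.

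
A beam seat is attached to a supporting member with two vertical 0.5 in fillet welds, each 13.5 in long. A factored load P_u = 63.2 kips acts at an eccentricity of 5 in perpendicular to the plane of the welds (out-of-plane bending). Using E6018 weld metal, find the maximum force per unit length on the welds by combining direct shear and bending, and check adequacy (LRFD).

f_max ≈ 5.7 kip/in; adequate

E60XX → F_EXX = 60 ksi.
L_w = 2 × 13.5 = 27 in; section modulus (unit throat) S = 2 × L²/6 = 60.75 in².
Direct shear f_v = P/L_w = 63.2/27 = 2.341 kip/in.
Moment M = P × e = 63.2 × 5 = 316 kip·in; bending f_b = M/S = 5.202 kip/in.
f_max = √(f_v² + f_b²) = √(2.341² + 5.202²) = 5.704 kip/in.
φr_n = 0.75 × 0.6 × 60 × (0.707 × 0.5) = 9.544 kip/in → adequate.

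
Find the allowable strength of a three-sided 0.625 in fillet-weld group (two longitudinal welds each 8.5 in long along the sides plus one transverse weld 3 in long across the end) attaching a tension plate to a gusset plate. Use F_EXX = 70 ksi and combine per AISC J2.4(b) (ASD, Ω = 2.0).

t_e = 0.707 × 0.625 = 0.4419 in.
R_nwl = 0.6 × 70 × 0.4419 × 17 = 315.5 kips (longitudinal, 2 welds).
R_nwt = 0.6 × 70 × 0.4419 × 3 = 55.68 kips (transverse, base value).
(i) R_nwl + R_nwt = 371.2 kips; (ii) 0.85 R_nwl + 1.5 R_nwt = 351.7 kips.
R_n = max = 371.2 kips [governs: (i)]; R_n/Ω = 185.6 kips.

R_n/Ω ≈ 186 kips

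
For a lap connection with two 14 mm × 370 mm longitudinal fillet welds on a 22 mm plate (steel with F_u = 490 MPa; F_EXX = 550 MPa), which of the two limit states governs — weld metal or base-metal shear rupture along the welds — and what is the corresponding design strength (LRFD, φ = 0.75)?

t_e = 0.707 × 14 = 9.898 mm; L = 740 mm.
Weld metal: φR_n = 0.75 × 0.6 × 550 × 9.898 × 740 × 10⁻³ = 1813 kN.
Base metal (shear rupture): φR_n = 0.75 × 0.6 × 490 × 22 × 740 × 10⁻³ = 3590 kN.
Governing: weld metal.

φR_n ≈ 1810 kN (weld metal governs)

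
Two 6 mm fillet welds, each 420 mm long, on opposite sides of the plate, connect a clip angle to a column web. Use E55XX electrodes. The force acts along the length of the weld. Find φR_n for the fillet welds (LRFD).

φR_n ≈ 882 kN

E55XX → F_EXX = 550 MPa.
Effective throat t_e = 0.707 × 6 = 4.242 mm.
Total length L = 840 mm; A_we = 4.242 × 840 = 3563 mm².
F_nw = 0.6 F_EXX = 0.6 × 550 = 330 MPa.
φR_n = 0.75 × 330 × 3563 × 10⁻³ = 881.9 kN.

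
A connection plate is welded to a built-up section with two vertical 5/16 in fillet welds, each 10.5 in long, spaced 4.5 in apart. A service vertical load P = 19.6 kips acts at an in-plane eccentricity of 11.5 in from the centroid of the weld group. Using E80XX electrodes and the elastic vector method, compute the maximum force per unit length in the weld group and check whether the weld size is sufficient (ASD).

f_max ≈ 4.75 kip/in; adequate

E80XX → F_EXX = 80 ksi.
Total weld length L_w = 21 in. Treat welds as unit-width lines.
Polar moment about centroid: J = 2[d³/12 + d(b/2)²] = 2[10.5³/12 + 10.5×2.25²] = 299.2 in³.
Direct shear f_v = P/L_w = 19.6 / 21 = 0.9333 kip/in (vertical).
Torsion M = P·e = 19.6 × 11.5 = 225.4 kip·in.
Critical point at (x, y) = (2.25, 5.25) from centroid. f_tx = M·y/J = 3.954 kip/in; f_ty = M·x/J = 1.695 kip/in.
Resultant f_max = √[f_tx² + (f_v + f_ty)²] = √[3.954² + (0.9333 + 1.695)²] = 4.748 kip/in.
Capacity per unit length: r_n/Ω = (1/2.0) × 0.6 × 80 × (0.707 × 0.3125) = 5.302 kip/in.
4.748 ≤ 5.302 → adequate.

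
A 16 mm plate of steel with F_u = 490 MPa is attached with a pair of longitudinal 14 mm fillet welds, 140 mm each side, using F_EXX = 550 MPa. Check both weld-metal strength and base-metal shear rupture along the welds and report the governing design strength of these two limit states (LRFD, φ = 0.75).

φR_n ≈ 686 kN (weld metal governs)

t_e = 0.707 × 14 = 9.898 mm; L = 280 mm.
Weld metal: φR_n = 0.75 × 0.6 × 550 × 9.898 × 280 × 10⁻³ = 685.9 kN.
Base metal (shear rupture): φR_n = 0.75 × 0.6 × 490 × 16 × 280 × 10⁻³ = 987.8 kN.
Governing: weld metal.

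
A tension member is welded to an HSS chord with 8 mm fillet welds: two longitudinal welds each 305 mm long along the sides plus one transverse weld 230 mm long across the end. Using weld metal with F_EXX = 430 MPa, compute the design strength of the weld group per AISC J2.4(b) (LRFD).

t_e = 0.707 × 8 = 5.656 mm.
R_nwl = 0.6 × 430 × 5.656 × 610 × 10⁻³ = 890.1 kN (longitudinal, 2 welds).
R_nwt = 0.6 × 430 × 5.656 × 230 × 10⁻³ = 335.6 kN (transverse, base value).
(i) R_nwl + R_nwt = 1226 kN; (ii) 0.85 R_nwl + 1.5 R_nwt = 1260 kN.
R_n = max = 1260 kN [governs: (ii)]; φR_n = 945 kN.

φR_n ≈ 945 kN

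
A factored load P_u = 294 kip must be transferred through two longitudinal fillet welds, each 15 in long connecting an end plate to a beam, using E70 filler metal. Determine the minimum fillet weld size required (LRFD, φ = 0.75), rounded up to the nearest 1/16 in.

E70XX → F_EXX = 70 ksi.
Total weld length L = 30 in.
Required throat t_e = P_u / (φ × 0.6 F_EXX × L) = 294 / (0.75 × 0.6 × 70 × 30) = 0.3111 in.
Required leg w = t_e / 0.707 = 0.44 in → use 1/2 in.

w = 1/2 in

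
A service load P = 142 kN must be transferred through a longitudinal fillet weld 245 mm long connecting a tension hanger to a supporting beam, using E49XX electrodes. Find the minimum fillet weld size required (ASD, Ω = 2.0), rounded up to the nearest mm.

w = 6 mm

E49XX → F_EXX = 490 MPa.
Total weld length L = 245 mm.
Required throat t_e = P × Ω / (0.6 F_EXX × L) = 142 × 2.0 / (0.6 × 490 × 245 × 10⁻³) = 3.943 mm.
Required leg w = t_e / 0.707 = 5.577 mm → use 6 mm.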